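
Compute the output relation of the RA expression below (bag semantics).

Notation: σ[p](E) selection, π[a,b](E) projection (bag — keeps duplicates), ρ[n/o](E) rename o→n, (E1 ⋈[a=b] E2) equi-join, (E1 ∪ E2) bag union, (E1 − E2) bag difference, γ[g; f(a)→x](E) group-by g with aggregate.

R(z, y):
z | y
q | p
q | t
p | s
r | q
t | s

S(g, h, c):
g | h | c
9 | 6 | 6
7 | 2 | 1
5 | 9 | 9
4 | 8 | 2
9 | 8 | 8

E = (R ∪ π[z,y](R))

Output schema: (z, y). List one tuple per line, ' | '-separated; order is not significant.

Row counts bottom-up:
  R → 5
  R → 5
  π[z,y](R) → 5
  (R ∪ π[z,y](R)) → 10

== RESULT ==
z | y
p | s
p | s
q | p
q | p
q | t
q | t
r | q
r | q
t | s
t | s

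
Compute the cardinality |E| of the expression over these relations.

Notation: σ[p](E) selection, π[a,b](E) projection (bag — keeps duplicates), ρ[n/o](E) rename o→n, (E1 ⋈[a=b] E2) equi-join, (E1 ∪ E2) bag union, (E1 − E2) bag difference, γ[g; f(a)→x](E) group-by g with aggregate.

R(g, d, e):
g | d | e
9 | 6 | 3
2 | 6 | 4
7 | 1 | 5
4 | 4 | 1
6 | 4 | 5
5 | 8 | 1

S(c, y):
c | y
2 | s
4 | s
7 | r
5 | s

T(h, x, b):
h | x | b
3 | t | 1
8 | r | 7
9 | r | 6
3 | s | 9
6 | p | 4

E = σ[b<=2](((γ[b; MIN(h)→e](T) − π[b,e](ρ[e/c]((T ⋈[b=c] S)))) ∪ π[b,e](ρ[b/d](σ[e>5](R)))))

Per-node cardinality:
  T → 5
  γ[b; MIN(h)→e](T) → 5
  T → 5
  S → 4
  (T ⋈[b=c] S) → 2
  ρ[e/c]((T ⋈[b=c] S)) → 2
  π[b,e](ρ[e/c]((T ⋈[b=c] S))) → 2
  (γ[b; MIN(h)→e](T) − π[b,e](ρ[e/c]((T ⋈[b=c] S)))) → 5
  R → 6
  σ[e>5](R) → 0
  ρ[b/d](σ[e>5](R)) → 0
  π[b,e](ρ[b/d](σ[e>5](R))) → 0
  ((γ[b; MIN(h)→e](T) − π[b,e](ρ[e/c]((T ⋈[b=c] S)))) ∪ π[b,e](ρ[b/d](σ[e>5](R)))) → 5
  σ[b<=2](((γ[b; MIN(h)→e](T) − π[b,e](ρ[e/c]((T ⋈[b=c] S)))) ∪ π[b,e](ρ[b/d](σ[e>5](R))))) → 1

|E| = 1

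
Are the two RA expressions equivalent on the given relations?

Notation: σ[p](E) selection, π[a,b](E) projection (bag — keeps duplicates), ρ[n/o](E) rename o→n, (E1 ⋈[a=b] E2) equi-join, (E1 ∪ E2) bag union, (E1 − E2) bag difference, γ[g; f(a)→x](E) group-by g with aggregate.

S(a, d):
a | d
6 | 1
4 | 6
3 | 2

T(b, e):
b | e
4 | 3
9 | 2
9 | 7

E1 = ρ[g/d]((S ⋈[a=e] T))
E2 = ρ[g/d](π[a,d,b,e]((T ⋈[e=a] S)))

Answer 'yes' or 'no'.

E1 stepwise |·|:
  S → 3
  T → 3
  (S ⋈[a=e] T) → 1
  ρ[g/d]((S ⋈[a=e] T)) → 1
E2 stepwise |·|:
  T → 3
  S → 3
  (T ⋈[e=a] S) → 1
  π[a,d,b,e]((T ⋈[e=a] S)) → 1
  ρ[g/d](π[a,d,b,e]((T ⋈[e=a] S))) → 1

E1 and E2 produce the same multiset:
a | g | b | e
3 | 2 | 4 | 3

yes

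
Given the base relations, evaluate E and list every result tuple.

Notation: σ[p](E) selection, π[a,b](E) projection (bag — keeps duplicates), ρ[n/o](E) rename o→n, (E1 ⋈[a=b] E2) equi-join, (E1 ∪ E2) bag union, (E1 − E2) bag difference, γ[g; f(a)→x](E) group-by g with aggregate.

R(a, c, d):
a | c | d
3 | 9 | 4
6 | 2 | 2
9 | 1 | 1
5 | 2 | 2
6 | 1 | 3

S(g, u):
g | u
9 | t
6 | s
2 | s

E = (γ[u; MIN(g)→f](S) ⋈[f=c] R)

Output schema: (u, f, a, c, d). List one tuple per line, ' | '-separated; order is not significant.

Per-node cardinality:
  S → 3
  γ[u; MIN(g)→f](S) → 2
  R → 5
  (γ[u; MIN(g)→f](S) ⋈[f=c] R) → 3

== RESULT ==
u | f | a | c | d
s | 2 | 5 | 2 | 2
s | 2 | 6 | 2 | 2
t | 9 | 3 | 9 | 4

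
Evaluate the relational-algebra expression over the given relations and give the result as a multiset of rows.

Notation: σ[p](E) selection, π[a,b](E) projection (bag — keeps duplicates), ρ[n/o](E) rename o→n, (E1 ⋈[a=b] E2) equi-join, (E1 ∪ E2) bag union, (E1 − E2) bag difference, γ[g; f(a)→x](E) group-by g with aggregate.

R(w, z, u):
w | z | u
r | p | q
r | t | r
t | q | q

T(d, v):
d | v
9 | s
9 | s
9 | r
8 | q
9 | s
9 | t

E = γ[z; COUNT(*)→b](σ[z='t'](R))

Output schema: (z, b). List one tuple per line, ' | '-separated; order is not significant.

Subexpression sizes:
  R → 3
  σ[z='t'](R) → 1
  γ[z; COUNT(*)→b](σ[z='t'](R)) → 1

== RESULT ==
z | b
t | 1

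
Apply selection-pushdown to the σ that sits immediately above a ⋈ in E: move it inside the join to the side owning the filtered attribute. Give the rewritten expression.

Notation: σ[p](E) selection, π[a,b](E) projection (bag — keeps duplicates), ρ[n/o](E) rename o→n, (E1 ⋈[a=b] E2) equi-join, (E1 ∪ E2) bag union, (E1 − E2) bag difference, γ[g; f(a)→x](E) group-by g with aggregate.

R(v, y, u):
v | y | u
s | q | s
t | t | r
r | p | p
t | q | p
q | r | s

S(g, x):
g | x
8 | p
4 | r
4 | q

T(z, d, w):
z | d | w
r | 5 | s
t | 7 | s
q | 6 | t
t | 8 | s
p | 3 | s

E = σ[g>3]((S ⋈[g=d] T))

σ filters on g, owned by the left side.
E' = (σ[g>3](S) ⋈[g=d] T)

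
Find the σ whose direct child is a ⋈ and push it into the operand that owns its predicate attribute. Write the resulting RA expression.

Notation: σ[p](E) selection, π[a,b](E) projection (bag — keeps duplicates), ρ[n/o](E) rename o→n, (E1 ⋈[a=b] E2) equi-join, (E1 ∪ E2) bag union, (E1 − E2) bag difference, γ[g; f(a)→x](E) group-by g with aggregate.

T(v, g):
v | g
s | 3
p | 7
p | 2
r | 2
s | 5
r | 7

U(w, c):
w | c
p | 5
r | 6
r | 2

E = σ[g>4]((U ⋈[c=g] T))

σ filters on g, owned by the right side.
E' = (U ⋈[c=g] σ[g>4](T))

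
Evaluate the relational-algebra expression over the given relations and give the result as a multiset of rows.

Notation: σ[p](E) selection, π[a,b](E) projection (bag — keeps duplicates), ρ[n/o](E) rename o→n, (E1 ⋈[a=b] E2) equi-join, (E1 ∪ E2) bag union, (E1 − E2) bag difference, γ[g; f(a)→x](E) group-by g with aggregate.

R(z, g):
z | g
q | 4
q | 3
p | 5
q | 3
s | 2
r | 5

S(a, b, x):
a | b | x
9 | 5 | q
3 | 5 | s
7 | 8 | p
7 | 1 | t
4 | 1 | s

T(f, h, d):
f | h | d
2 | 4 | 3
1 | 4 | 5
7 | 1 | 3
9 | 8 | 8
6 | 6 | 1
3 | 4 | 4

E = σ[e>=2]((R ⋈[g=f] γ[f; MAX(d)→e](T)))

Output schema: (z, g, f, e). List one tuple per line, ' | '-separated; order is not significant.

Per-node cardinality:
  R → 6
  T → 6
  γ[f; MAX(d)→e](T) → 6
  (R ⋈[g=f] γ[f; MAX(d)→e](T)) → 3
  σ[e>=2]((R ⋈[g=f] γ[f; MAX(d)→e](T))) → 3

== RESULT ==
z | g | f | e
q | 3 | 3 | 4
q | 3 | 3 | 4
s | 2 | 2 | 3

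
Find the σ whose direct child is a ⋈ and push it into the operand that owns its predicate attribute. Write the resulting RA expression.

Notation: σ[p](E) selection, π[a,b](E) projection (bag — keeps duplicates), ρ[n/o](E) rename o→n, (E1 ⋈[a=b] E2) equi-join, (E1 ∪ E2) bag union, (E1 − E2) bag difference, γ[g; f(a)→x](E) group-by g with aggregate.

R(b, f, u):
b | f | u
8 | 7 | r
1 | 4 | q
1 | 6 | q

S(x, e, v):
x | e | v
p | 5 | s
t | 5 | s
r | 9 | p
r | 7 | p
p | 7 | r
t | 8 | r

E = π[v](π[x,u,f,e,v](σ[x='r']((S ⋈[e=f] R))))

σ filters on x, owned by the left side.
E' = π[v](π[x,u,f,e,v]((σ[x='r'](S) ⋈[e=f] R)))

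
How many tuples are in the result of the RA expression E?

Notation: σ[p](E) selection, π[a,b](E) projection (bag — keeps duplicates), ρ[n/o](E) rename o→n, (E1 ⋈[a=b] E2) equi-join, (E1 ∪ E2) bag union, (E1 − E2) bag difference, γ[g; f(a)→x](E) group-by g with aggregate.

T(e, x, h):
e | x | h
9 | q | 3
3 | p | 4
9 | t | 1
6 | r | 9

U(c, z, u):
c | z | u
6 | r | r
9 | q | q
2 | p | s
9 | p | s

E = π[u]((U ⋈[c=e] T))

Stepwise |·|:
  U → 4
  T → 4
  (U ⋈[c=e] T) → 5
  π[u]((U ⋈[c=e] T)) → 5

|E| = 5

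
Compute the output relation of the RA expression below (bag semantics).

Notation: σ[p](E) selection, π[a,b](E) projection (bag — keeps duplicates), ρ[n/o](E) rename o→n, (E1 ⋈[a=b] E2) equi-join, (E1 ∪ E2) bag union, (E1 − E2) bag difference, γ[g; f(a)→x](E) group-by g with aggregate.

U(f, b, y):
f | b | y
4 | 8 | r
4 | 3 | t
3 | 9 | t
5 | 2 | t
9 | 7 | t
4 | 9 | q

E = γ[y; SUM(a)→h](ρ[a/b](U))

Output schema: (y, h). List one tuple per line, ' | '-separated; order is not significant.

Stepwise |·|:
  U → 6
  ρ[a/b](U) → 6
  γ[y; SUM(a)→h](ρ[a/b](U)) → 3

== RESULT ==
y | h
q | 9
r | 8
t | 21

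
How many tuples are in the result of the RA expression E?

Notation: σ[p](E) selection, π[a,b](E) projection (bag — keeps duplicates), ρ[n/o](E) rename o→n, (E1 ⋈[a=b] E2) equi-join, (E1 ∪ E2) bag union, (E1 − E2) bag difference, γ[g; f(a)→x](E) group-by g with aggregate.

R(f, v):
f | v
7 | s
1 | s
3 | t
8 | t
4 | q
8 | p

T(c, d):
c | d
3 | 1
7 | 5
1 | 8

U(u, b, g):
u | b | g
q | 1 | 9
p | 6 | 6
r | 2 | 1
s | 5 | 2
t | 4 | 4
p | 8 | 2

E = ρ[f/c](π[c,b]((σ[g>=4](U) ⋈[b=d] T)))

Stepwise |·|:
  U → 6
  σ[g>=4](U) → 3
  T → 3
  (σ[g>=4](U) ⋈[b=d] T) → 1
  π[c,b]((σ[g>=4](U) ⋈[b=d] T)) → 1
  ρ[f/c](π[c,b]((σ[g>=4](U) ⋈[b=d] T))) → 1

|E| = 1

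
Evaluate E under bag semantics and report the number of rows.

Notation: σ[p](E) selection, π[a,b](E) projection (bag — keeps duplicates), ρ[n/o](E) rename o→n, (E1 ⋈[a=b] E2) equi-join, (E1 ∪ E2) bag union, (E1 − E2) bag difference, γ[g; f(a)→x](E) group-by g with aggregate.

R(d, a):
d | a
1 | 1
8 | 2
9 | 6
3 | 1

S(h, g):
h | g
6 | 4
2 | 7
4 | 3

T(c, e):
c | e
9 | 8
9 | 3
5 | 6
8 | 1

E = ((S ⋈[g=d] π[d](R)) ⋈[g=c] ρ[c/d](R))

Stepwise |·|:
  S → 3
  R → 4
  π[d](R) → 4
  (S ⋈[g=d] π[d](R)) → 1
  R → 4
  ρ[c/d](R) → 4
  ((S ⋈[g=d] π[d](R)) ⋈[g=c] ρ[c/d](R)) → 1

|E| = 1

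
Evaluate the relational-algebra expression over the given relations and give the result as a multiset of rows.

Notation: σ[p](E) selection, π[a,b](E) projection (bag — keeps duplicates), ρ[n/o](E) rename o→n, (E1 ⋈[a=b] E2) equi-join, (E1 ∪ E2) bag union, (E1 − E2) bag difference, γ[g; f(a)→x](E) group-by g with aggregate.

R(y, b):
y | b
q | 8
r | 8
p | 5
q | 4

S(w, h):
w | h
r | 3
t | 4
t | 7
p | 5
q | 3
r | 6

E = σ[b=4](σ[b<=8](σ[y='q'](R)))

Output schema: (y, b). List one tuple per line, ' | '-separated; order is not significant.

Subexpression sizes:
  R → 4
  σ[y='q'](R) → 2
  σ[b<=8](σ[y='q'](R)) → 2
  σ[b=4](σ[b<=8](σ[y='q'](R))) → 1

== RESULT ==
y | b
q | 4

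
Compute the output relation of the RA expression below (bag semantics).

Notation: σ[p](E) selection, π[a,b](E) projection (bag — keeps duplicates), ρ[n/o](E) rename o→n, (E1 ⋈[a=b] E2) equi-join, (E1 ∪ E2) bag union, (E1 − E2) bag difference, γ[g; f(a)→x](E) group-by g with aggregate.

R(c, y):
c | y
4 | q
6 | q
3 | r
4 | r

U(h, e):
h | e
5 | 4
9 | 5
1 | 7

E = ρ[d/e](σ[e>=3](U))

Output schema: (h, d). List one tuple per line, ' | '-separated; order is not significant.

Per-node cardinality:
  U → 3
  σ[e>=3](U) → 3
  ρ[d/e](σ[e>=3](U)) → 3

== RESULT ==
h | d
1 | 7
5 | 4
9 | 5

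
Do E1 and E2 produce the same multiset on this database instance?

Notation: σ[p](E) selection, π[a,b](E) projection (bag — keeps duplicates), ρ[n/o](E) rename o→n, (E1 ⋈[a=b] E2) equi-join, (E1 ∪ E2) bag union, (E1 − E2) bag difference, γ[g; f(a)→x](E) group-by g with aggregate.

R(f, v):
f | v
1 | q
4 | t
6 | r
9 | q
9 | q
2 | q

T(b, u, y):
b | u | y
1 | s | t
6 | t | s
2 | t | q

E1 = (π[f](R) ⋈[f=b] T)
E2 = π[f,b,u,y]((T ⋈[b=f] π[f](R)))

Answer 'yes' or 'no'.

E1 per-node cardinality:
  R → 6
  π[f](R) → 6
  T → 3
  (π[f](R) ⋈[f=b] T) → 3
E2 per-node cardinality:
  T → 3
  R → 6
  π[f](R) → 6
  (T ⋈[b=f] π[f](R)) → 3
  π[f,b,u,y]((T ⋈[b=f] π[f](R))) → 3

E1 and E2 produce the same multiset:
f | b | u | y
1 | 1 | s | t
2 | 2 | t | q
6 | 6 | t | s

yes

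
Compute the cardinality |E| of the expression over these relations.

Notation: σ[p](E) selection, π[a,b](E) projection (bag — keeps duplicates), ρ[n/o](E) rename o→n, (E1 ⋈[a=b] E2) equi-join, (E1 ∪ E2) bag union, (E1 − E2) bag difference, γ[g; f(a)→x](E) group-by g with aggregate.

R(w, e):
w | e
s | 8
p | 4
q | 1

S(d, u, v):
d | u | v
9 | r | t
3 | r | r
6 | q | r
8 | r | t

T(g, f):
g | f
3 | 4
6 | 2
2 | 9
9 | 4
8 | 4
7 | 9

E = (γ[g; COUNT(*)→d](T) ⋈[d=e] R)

Row counts bottom-up:
  T → 6
  γ[g; COUNT(*)→d](T) → 6
  R → 3
  (γ[g; COUNT(*)→d](T) ⋈[d=e] R) → 6

|E| = 6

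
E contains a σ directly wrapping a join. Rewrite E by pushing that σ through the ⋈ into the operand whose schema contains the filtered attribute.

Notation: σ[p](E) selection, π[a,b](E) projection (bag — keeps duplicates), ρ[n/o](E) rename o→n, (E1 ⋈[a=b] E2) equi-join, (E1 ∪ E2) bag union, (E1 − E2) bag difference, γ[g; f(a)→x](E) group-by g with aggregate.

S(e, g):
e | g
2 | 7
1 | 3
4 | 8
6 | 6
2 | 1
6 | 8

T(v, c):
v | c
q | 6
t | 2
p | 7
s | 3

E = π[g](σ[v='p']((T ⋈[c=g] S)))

σ filters on v, owned by the left side.
E' = π[g]((σ[v='p'](T) ⋈[c=g] S))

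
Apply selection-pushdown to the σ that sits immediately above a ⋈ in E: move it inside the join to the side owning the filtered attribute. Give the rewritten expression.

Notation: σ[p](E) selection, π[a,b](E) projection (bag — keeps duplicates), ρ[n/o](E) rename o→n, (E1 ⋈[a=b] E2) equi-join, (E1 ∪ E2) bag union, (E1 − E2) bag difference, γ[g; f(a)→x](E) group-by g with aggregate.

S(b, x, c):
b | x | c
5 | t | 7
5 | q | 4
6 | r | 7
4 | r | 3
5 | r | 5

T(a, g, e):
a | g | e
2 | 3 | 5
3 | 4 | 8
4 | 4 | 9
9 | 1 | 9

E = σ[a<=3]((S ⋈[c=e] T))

σ filters on a, owned by the right side.
E' = (S ⋈[c=e] σ[a<=3](T))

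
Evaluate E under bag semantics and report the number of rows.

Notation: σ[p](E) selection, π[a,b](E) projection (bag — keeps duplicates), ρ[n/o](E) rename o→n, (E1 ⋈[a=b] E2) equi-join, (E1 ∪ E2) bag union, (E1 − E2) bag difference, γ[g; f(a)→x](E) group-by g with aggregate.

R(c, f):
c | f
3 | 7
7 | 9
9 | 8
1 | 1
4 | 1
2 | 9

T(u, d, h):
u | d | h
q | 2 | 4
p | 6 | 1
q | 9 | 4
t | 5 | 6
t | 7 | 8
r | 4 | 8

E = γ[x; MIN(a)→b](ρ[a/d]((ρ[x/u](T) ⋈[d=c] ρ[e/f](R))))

Row counts bottom-up:
  T → 6
  ρ[x/u](T) → 6
  R → 6
  ρ[e/f](R) → 6
  (ρ[x/u](T) ⋈[d=c] ρ[e/f](R)) → 4
  ρ[a/d]((ρ[x/u](T) ⋈[d=c] ρ[e/f](R))) → 4
  γ[x; MIN(a)→b](ρ[a/d]((ρ[x/u](T) ⋈[d=c] ρ[e/f](R)))) → 3

|E| = 3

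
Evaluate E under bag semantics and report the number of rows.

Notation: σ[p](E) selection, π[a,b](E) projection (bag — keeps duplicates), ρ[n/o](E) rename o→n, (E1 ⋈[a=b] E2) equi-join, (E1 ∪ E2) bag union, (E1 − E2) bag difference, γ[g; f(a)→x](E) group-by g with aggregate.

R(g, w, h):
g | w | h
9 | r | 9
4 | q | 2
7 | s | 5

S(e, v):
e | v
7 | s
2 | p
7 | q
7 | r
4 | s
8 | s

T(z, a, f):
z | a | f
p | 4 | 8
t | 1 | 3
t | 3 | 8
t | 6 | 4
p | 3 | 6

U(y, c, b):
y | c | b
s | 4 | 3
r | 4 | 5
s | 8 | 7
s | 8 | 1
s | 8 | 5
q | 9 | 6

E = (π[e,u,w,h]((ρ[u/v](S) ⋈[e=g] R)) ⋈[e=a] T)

Subexpression sizes:
  S → 6
  ρ[u/v](S) → 6
  R → 3
  (ρ[u/v](S) ⋈[e=g] R) → 4
  π[e,u,w,h]((ρ[u/v](S) ⋈[e=g] R)) → 4
  T → 5
  (π[e,u,w,h]((ρ[u/v](S) ⋈[e=g] R)) ⋈[e=a] T) → 1

|E| = 1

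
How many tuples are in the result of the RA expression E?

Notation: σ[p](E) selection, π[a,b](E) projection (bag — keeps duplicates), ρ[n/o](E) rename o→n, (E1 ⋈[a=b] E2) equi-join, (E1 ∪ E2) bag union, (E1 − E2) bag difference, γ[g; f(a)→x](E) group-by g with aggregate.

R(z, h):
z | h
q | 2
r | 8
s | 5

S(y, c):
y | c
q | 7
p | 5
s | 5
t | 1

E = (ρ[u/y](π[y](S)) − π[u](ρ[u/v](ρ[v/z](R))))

Subexpression sizes:
  S → 4
  π[y](S) → 4
  ρ[u/y](π[y](S)) → 4
  R → 3
  ρ[v/z](R) → 3
  ρ[u/v](ρ[v/z](R)) → 3
  π[u](ρ[u/v](ρ[v/z](R))) → 3
  (ρ[u/y](π[y](S)) − π[u](ρ[u/v](ρ[v/z](R)))) → 2

|E| = 2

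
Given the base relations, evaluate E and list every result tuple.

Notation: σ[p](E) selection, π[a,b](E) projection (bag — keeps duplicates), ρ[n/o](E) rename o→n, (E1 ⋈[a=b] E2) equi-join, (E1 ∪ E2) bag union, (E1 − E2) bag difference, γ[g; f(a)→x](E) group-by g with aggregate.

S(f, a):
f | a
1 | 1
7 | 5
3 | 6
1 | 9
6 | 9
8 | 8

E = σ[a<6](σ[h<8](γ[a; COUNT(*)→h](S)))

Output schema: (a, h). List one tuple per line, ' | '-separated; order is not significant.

Per-node cardinality:
  S → 6
  γ[a; COUNT(*)→h](S) → 5
  σ[h<8](γ[a; COUNT(*)→h](S)) → 5
  σ[a<6](σ[h<8](γ[a; COUNT(*)→h](S))) → 2

== RESULT ==
a | h
1 | 1
5 | 1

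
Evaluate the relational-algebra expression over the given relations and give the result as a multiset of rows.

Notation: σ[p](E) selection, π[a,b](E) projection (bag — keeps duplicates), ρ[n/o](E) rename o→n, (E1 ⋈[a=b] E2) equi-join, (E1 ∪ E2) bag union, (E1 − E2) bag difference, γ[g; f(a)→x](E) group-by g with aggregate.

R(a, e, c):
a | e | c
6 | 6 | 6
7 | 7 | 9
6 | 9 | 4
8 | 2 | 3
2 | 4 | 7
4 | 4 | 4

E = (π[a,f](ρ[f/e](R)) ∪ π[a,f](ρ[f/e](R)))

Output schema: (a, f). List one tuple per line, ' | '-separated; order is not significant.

Subexpression sizes:
  R → 6
  ρ[f/e](R) → 6
  π[a,f](ρ[f/e](R)) → 6
  R → 6
  ρ[f/e](R) → 6
  π[a,f](ρ[f/e](R)) → 6
  (π[a,f](ρ[f/e](R)) ∪ π[a,f](ρ[f/e](R))) → 12

== RESULT ==
a | f
2 | 4
2 | 4
4 | 4
4 | 4
6 | 6
6 | 6
6 | 9
6 | 9
7 | 7
7 | 7
8 | 2
8 | 2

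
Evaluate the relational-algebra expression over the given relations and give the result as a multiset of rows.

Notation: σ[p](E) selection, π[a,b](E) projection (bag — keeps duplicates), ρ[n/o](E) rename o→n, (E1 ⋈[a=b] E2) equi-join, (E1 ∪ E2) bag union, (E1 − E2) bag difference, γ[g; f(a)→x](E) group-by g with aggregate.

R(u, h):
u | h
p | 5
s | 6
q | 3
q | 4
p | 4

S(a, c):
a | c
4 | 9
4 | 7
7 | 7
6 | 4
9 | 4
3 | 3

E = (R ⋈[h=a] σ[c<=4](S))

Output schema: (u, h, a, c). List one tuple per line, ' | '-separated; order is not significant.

Per-node cardinality:
  R → 5
  S → 6
  σ[c<=4](S) → 3
  (R ⋈[h=a] σ[c<=4](S)) → 2

== RESULT ==
u | h | a | c
q | 3 | 3 | 3
s | 6 | 6 | 4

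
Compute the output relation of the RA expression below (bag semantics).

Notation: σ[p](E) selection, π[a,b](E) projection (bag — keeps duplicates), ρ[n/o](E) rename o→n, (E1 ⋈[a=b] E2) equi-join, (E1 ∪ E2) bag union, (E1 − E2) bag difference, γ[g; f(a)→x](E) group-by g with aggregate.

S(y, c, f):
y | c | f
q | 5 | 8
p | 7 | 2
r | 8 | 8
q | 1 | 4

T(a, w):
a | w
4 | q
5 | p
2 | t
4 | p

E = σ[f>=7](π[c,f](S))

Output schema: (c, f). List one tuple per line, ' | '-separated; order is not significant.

Stepwise |·|:
  S → 4
  π[c,f](S) → 4
  σ[f>=7](π[c,f](S)) → 2

== RESULT ==
c | f
5 | 8
8 | 8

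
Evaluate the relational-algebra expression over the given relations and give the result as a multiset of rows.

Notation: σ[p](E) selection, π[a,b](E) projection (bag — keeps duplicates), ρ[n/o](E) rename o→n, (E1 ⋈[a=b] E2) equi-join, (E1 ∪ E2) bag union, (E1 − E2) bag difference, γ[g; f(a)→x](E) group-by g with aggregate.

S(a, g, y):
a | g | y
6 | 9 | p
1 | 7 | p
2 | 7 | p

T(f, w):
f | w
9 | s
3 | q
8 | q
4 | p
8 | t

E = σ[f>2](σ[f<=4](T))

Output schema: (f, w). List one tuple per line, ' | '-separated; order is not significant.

Row counts bottom-up:
  T → 5
  σ[f<=4](T) → 2
  σ[f>2](σ[f<=4](T)) → 2

== RESULT ==
f | w
3 | q
4 | p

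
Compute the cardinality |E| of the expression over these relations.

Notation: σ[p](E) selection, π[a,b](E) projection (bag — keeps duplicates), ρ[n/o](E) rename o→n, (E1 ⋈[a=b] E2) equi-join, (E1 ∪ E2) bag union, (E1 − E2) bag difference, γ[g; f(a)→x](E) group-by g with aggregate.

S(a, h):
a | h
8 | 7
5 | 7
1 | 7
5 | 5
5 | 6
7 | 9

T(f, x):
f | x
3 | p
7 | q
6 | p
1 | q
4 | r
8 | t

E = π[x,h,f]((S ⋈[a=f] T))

Per-node cardinality:
  S → 6
  T → 6
  (S ⋈[a=f] T) → 3
  π[x,h,f]((S ⋈[a=f] T)) → 3

|E| = 3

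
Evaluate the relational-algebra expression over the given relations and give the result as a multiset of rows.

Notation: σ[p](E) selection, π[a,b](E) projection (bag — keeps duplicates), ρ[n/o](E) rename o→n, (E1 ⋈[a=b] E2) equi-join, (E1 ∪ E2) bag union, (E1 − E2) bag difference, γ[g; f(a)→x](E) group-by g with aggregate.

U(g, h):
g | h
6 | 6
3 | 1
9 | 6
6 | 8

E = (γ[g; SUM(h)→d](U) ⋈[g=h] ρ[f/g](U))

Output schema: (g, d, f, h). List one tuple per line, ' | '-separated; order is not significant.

Row counts bottom-up:
  U → 4
  γ[g; SUM(h)→d](U) → 3
  U → 4
  ρ[f/g](U) → 4
  (γ[g; SUM(h)→d](U) ⋈[g=h] ρ[f/g](U)) → 2

== RESULT ==
g | d | f | h
6 | 14 | 6 | 6
6 | 14 | 9 | 6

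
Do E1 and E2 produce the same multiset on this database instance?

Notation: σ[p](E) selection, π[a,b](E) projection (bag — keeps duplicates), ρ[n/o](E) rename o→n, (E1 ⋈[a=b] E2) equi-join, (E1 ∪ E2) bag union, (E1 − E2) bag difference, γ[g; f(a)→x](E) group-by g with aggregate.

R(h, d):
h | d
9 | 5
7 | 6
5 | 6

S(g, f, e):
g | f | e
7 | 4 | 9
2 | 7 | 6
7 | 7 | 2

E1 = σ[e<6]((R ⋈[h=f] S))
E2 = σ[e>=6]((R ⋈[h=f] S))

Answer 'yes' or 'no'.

E1 stepwise |·|:
  R → 3
  S → 3
  (R ⋈[h=f] S) → 2
  σ[e<6]((R ⋈[h=f] S)) → 1
E2 stepwise |·|:
  R → 3
  S → 3
  (R ⋈[h=f] S) → 2
  σ[e>=6]((R ⋈[h=f] S)) → 1

E1 result:
h | d | g | f | e
7 | 6 | 7 | 7 | 2
E2 result:
h | d | g | f | e
7 | 6 | 2 | 7 | 6
Witness: (7, 6, 2, 7, 6) appears 0× in E1 but 1× in E2.

no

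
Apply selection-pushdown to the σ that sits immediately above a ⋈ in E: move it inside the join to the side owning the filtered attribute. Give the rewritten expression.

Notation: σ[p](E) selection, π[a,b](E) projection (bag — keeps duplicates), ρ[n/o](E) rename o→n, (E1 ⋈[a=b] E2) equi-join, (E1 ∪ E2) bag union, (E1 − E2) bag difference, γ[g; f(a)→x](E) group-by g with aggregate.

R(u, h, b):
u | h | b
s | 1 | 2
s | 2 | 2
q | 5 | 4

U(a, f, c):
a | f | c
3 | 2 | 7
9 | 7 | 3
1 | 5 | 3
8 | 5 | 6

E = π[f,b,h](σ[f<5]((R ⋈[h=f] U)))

σ filters on f, owned by the right side.
E' = π[f,b,h]((R ⋈[h=f] σ[f<5](U)))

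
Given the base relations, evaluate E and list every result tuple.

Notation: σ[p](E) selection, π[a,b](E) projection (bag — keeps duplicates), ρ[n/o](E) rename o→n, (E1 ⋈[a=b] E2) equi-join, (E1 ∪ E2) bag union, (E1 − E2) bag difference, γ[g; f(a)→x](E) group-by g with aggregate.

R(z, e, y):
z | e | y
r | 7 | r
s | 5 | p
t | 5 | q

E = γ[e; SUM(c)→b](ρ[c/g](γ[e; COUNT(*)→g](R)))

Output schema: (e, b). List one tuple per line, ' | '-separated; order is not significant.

Row counts bottom-up:
  R → 3
  γ[e; COUNT(*)→g](R) → 2
  ρ[c/g](γ[e; COUNT(*)→g](R)) → 2
  γ[e; SUM(c)→b](ρ[c/g](γ[e; COUNT(*)→g](R))) → 2

== RESULT ==
e | b
5 | 2
7 | 1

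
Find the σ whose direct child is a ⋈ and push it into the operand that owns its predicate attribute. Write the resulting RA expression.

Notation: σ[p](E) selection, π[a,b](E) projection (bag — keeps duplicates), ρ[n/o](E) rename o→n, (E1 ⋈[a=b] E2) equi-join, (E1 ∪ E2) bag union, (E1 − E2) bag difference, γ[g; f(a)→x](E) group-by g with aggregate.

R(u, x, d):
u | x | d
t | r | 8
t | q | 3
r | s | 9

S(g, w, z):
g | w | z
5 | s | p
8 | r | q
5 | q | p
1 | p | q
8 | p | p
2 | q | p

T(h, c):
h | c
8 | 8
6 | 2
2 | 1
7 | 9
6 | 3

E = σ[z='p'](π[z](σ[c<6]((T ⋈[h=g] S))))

σ filters on c, owned by the left side.
E' = σ[z='p'](π[z]((σ[c<6](T) ⋈[h=g] S)))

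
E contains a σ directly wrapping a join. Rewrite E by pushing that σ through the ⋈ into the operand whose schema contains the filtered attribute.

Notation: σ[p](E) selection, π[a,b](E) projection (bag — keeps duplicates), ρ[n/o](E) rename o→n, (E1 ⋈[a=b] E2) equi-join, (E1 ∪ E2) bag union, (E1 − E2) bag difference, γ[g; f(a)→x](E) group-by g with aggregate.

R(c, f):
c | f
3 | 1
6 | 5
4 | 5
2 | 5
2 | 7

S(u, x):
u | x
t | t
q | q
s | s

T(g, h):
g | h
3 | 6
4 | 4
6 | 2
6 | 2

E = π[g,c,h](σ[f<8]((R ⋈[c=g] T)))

σ filters on f, owned by the left side.
E' = π[g,c,h]((σ[f<8](R) ⋈[c=g] T))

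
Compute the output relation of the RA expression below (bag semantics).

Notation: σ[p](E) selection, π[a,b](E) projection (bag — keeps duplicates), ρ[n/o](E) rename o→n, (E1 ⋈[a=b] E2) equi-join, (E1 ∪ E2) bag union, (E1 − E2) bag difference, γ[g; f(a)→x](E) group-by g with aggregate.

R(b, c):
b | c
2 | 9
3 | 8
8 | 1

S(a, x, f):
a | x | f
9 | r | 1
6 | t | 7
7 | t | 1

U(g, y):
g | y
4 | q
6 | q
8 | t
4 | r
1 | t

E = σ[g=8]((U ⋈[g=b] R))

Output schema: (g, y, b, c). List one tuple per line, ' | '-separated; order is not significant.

Row counts bottom-up:
  U → 5
  R → 3
  (U ⋈[g=b] R) → 1
  σ[g=8]((U ⋈[g=b] R)) → 1

== RESULT ==
g | y | b | c
8 | t | 8 | 1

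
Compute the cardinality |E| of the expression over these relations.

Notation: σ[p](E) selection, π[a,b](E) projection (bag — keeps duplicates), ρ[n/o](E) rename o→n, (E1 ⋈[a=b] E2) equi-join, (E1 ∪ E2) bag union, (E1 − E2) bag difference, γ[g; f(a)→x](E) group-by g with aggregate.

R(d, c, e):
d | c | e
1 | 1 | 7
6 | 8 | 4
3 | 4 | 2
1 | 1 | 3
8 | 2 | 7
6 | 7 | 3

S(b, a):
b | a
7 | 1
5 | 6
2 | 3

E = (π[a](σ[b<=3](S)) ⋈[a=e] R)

Per-node cardinality:
  S → 3
  σ[b<=3](S) → 1
  π[a](σ[b<=3](S)) → 1
  R → 6
  (π[a](σ[b<=3](S)) ⋈[a=e] R) → 2

|E| = 2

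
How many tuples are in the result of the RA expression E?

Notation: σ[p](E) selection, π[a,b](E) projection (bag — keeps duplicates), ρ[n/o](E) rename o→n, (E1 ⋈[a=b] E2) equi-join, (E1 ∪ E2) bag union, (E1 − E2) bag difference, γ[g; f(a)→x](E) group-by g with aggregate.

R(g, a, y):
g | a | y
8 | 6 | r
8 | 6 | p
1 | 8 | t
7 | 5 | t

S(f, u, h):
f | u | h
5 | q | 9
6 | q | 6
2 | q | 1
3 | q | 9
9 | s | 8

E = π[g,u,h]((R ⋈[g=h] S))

Per-node cardinality:
  R → 4
  S → 5
  (R ⋈[g=h] S) → 3
  π[g,u,h]((R ⋈[g=h] S)) → 3

|E| = 3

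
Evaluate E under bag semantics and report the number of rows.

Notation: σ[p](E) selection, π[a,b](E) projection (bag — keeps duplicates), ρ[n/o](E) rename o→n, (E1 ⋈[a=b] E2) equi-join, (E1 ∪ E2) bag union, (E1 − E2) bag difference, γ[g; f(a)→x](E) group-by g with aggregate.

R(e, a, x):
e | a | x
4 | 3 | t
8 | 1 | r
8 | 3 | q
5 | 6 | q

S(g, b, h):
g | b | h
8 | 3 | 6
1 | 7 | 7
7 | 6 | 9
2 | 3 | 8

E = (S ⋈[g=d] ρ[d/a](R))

Subexpression sizes:
  S → 4
  R → 4
  ρ[d/a](R) → 4
  (S ⋈[g=d] ρ[d/a](R)) → 1

|E| = 1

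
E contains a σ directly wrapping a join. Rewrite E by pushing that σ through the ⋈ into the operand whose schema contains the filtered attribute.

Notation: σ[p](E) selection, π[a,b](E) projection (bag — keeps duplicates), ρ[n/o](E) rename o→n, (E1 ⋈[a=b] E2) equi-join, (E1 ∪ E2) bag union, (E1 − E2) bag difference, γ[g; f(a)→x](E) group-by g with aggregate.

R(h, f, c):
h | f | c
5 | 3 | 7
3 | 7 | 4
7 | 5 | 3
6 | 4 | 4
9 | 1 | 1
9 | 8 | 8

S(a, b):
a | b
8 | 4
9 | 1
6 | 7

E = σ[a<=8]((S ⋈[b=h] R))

σ filters on a, owned by the left side.
E' = (σ[a<=8](S) ⋈[b=h] R)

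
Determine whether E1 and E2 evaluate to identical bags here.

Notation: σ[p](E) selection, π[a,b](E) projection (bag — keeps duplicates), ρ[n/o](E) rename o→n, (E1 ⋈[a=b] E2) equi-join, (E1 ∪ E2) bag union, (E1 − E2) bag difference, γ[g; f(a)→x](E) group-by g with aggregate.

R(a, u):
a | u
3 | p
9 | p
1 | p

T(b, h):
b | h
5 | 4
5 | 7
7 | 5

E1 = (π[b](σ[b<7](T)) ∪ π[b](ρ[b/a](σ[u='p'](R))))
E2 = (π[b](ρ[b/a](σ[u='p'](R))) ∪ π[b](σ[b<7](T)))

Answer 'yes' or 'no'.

E1 subexpression sizes:
  T → 3
  σ[b<7](T) → 2
  π[b](σ[b<7](T)) → 2
  R → 3
  σ[u='p'](R) → 3
  ρ[b/a](σ[u='p'](R)) → 3
  π[b](ρ[b/a](σ[u='p'](R))) → 3
  (π[b](σ[b<7](T)) ∪ π[b](ρ[b/a](σ[u='p'](R)))) → 5
E2 subexpression sizes:
  R → 3
  σ[u='p'](R) → 3
  ρ[b/a](σ[u='p'](R)) → 3
  π[b](ρ[b/a](σ[u='p'](R))) → 3
  T → 3
  σ[b<7](T) → 2
  π[b](σ[b<7](T)) → 2
  (π[b](ρ[b/a](σ[u='p'](R))) ∪ π[b](σ[b<7](T))) → 5

E1 and E2 produce the same multiset:
b
1
3
5
5
9

yes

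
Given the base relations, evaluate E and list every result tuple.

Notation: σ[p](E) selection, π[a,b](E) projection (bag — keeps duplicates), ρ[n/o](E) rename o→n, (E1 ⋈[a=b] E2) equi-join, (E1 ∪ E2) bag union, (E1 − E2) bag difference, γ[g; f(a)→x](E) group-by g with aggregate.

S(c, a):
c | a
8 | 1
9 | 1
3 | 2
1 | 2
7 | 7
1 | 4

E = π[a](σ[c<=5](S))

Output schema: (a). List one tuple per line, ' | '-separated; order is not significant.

Per-node cardinality:
  S → 6
  σ[c<=5](S) → 3
  π[a](σ[c<=5](S)) → 3

== RESULT ==
a
2
2
4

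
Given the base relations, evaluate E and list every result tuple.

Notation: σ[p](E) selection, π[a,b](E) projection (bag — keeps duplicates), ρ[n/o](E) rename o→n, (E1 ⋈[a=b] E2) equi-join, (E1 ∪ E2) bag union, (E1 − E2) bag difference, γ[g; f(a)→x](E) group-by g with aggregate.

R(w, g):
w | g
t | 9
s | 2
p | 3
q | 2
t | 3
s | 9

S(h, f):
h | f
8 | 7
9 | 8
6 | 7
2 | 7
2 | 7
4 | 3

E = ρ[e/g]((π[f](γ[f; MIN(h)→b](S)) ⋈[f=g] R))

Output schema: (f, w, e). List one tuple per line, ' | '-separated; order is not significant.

Stepwise |·|:
  S → 6
  γ[f; MIN(h)→b](S) → 3
  π[f](γ[f; MIN(h)→b](S)) → 3
  R → 6
  (π[f](γ[f; MIN(h)→b](S)) ⋈[f=g] R) → 2
  ρ[e/g]((π[f](γ[f; MIN(h)→b](S)) ⋈[f=g] R)) → 2

== RESULT ==
f | w | e
3 | p | 3
3 | t | 3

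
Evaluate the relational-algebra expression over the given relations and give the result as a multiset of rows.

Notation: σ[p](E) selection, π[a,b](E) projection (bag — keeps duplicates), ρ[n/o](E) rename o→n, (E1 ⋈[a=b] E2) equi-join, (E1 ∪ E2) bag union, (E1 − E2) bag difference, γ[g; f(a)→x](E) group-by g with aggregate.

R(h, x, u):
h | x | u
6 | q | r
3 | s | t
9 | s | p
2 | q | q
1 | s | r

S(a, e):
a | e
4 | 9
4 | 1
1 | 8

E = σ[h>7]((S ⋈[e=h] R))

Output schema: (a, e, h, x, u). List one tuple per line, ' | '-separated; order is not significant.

Subexpression sizes:
  S → 3
  R → 5
  (S ⋈[e=h] R) → 2
  σ[h>7]((S ⋈[e=h] R)) → 1

== RESULT ==
a | e | h | x | u
4 | 9 | 9 | s | p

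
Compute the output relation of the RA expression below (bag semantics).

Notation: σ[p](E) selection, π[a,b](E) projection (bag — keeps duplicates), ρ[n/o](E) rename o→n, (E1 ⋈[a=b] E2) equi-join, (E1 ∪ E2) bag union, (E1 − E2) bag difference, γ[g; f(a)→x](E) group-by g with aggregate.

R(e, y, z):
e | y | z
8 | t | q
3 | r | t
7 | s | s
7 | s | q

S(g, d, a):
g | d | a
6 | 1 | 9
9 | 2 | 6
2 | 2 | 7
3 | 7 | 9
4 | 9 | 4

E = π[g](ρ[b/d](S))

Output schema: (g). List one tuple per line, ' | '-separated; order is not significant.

Stepwise |·|:
  S → 5
  ρ[b/d](S) → 5
  π[g](ρ[b/d](S)) → 5

== RESULT ==
g
2
3
4
6
9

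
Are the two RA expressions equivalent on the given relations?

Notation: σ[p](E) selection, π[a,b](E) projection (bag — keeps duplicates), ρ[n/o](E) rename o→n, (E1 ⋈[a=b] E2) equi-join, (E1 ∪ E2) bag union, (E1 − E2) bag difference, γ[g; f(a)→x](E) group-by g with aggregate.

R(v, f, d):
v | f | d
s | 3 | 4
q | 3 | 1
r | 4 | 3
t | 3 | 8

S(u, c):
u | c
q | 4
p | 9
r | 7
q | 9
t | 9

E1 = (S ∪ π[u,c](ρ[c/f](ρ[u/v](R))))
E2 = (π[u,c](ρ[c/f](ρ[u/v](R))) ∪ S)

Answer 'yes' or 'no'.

E1 subexpression sizes:
  S → 5
  R → 4
  ρ[u/v](R) → 4
  ρ[c/f](ρ[u/v](R)) → 4
  π[u,c](ρ[c/f](ρ[u/v](R))) → 4
  (S ∪ π[u,c](ρ[c/f](ρ[u/v](R)))) → 9
E2 subexpression sizes:
  R → 4
  ρ[u/v](R) → 4
  ρ[c/f](ρ[u/v](R)) → 4
  π[u,c](ρ[c/f](ρ[u/v](R))) → 4
  S → 5
  (π[u,c](ρ[c/f](ρ[u/v](R))) ∪ S) → 9

E1 and E2 produce the same multiset:
u | c
p | 9
q | 3
q | 4
q | 9
r | 4
r | 7
s | 3
t | 3
t | 9

yes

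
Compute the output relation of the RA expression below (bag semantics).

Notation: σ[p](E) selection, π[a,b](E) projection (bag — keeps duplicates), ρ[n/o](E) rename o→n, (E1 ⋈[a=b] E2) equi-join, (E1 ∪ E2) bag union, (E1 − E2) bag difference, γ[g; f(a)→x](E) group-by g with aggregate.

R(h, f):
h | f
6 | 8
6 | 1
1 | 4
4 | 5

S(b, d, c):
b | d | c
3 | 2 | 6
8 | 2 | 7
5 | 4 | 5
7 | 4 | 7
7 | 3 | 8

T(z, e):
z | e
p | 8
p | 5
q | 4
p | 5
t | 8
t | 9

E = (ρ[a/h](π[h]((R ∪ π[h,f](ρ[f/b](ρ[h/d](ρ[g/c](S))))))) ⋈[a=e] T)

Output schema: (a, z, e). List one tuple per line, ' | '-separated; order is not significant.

Row counts bottom-up:
  R → 4
  S → 5
  ρ[g/c](S) → 5
  ρ[h/d](ρ[g/c](S)) → 5
  ρ[f/b](ρ[h/d](ρ[g/c](S))) → 5
  π[h,f](ρ[f/b](ρ[h/d](ρ[g/c](S)))) → 5
  (R ∪ π[h,f](ρ[f/b](ρ[h/d](ρ[g/c](S))))) → 9
  π[h]((R ∪ π[h,f](ρ[f/b](ρ[h/d](ρ[g/c](S)))))) → 9
  ρ[a/h](π[h]((R ∪ π[h,f](ρ[f/b](ρ[h/d](ρ[g/c](S))))))) → 9
  T → 6
  (ρ[a/h](π[h]((R ∪ π[h,f](ρ[f/b](ρ[h/d](ρ[g/c](S))))))) ⋈[a=e] T) → 3

== RESULT ==
a | z | e
4 | q | 4
4 | q | 4
4 | q | 4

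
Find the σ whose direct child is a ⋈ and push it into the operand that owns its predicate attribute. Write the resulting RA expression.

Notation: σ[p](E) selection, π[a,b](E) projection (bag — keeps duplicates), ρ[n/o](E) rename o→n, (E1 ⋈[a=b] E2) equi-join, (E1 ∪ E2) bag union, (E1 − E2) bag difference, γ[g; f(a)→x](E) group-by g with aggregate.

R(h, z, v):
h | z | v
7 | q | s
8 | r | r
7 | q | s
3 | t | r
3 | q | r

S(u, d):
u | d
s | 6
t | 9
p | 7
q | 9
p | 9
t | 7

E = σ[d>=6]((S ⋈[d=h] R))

σ filters on d, owned by the left side.
E' = (σ[d>=6](S) ⋈[d=h] R)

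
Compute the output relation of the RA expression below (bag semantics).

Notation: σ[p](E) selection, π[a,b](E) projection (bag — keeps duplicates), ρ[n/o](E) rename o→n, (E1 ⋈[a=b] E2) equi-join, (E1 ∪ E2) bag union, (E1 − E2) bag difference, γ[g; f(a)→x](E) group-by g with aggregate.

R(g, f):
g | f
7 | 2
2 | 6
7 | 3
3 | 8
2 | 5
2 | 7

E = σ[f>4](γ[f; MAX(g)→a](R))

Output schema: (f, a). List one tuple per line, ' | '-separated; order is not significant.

Stepwise |·|:
  R → 6
  γ[f; MAX(g)→a](R) → 6
  σ[f>4](γ[f; MAX(g)→a](R)) → 4

== RESULT ==
f | a
5 | 2
6 | 2
7 | 2
8 | 3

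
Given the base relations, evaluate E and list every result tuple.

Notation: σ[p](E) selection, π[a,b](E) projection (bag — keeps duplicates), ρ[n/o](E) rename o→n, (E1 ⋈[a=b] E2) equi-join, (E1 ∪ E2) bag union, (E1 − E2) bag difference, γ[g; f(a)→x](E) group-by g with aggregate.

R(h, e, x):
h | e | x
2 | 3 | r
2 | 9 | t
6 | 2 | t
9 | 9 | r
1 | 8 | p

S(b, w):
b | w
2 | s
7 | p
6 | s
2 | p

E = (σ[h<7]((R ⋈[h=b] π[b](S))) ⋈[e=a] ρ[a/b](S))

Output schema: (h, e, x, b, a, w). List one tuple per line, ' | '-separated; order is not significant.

Row counts bottom-up:
  R → 5
  S → 4
  π[b](S) → 4
  (R ⋈[h=b] π[b](S)) → 5
  σ[h<7]((R ⋈[h=b] π[b](S))) → 5
  S → 4
  ρ[a/b](S) → 4
  (σ[h<7]((R ⋈[h=b] π[b](S))) ⋈[e=a] ρ[a/b](S)) → 2

== RESULT ==
h | e | x | b | a | w
6 | 2 | t | 6 | 2 | p
6 | 2 | t | 6 | 2 | s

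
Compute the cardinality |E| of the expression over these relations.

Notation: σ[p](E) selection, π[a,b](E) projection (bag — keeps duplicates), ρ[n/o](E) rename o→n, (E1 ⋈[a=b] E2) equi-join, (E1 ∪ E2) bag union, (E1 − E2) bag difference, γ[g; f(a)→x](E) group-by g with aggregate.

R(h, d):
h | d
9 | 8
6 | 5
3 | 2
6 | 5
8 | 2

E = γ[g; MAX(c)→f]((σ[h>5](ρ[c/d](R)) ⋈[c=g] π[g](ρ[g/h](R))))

Per-node cardinality:
  R → 5
  ρ[c/d](R) → 5
  σ[h>5](ρ[c/d](R)) → 4
  R → 5
  ρ[g/h](R) → 5
  π[g](ρ[g/h](R)) → 5
  (σ[h>5](ρ[c/d](R)) ⋈[c=g] π[g](ρ[g/h](R))) → 1
  γ[g; MAX(c)→f]((σ[h>5](ρ[c/d](R)) ⋈[c=g] π[g](ρ[g/h](R)))) → 1

|E| = 1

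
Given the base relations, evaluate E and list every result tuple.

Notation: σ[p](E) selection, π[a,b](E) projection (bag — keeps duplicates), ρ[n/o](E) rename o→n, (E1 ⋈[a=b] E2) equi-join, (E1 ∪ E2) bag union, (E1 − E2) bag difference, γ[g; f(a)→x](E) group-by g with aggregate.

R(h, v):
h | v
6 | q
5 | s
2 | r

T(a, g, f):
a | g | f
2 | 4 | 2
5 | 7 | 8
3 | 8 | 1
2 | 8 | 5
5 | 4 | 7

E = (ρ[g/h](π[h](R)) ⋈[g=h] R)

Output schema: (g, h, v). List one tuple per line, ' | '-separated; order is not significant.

Per-node cardinality:
  R → 3
  π[h](R) → 3
  ρ[g/h](π[h](R)) → 3
  R → 3
  (ρ[g/h](π[h](R)) ⋈[g=h] R) → 3

== RESULT ==
g | h | v
2 | 2 | r
5 | 5 | s
6 | 6 | q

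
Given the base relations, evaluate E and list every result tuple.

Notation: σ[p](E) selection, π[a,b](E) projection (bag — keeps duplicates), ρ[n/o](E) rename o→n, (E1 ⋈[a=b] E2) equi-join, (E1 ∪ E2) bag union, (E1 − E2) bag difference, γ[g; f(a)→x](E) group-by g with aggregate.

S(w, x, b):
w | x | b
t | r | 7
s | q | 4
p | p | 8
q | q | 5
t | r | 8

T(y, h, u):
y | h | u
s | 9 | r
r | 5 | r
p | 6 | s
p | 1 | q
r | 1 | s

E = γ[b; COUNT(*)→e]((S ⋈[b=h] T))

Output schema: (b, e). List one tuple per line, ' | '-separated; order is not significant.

Stepwise |·|:
  S → 5
  T → 5
  (S ⋈[b=h] T) → 1
  γ[b; COUNT(*)→e]((S ⋈[b=h] T)) → 1

== RESULT ==
b | e
5 | 1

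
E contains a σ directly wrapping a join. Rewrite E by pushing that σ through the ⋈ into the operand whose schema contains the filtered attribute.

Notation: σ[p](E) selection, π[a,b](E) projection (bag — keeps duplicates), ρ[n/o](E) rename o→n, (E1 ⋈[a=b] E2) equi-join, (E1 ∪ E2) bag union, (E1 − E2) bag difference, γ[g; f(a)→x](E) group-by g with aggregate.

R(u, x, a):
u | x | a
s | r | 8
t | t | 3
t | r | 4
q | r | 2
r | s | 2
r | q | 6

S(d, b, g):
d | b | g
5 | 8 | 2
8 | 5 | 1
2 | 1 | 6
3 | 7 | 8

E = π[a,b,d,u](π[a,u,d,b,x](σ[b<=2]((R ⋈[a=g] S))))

σ filters on b, owned by the right side.
E' = π[a,b,d,u](π[a,u,d,b,x]((R ⋈[a=g] σ[b<=2](S))))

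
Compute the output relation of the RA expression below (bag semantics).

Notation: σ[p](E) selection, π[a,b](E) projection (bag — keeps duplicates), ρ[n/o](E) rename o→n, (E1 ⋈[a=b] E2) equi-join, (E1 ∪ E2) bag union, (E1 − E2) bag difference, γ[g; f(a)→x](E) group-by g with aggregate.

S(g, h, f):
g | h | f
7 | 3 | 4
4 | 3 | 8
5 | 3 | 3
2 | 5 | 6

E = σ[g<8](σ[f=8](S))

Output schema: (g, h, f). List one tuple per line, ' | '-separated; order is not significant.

Row counts bottom-up:
  S → 4
  σ[f=8](S) → 1
  σ[g<8](σ[f=8](S)) → 1

== RESULT ==
g | h | f
4 | 3 | 8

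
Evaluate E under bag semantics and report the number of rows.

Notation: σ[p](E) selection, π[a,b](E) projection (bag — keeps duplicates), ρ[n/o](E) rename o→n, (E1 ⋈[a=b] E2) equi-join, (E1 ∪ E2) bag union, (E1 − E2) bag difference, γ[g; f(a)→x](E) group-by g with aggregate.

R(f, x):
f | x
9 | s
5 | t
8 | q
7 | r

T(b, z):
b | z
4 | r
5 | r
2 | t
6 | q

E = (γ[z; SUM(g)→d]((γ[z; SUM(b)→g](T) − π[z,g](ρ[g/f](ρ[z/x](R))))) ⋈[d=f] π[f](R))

Stepwise |·|:
  T → 4
  γ[z; SUM(b)→g](T) → 3
  R → 4
  ρ[z/x](R) → 4
  ρ[g/f](ρ[z/x](R)) → 4
  π[z,g](ρ[g/f](ρ[z/x](R))) → 4
  (γ[z; SUM(b)→g](T) − π[z,g](ρ[g/f](ρ[z/x](R)))) → 3
  γ[z; SUM(g)→d]((γ[z; SUM(b)→g](T) − π[z,g](ρ[g/f](ρ[z/x](R))))) → 3
  R → 4
  π[f](R) → 4
  (γ[z; SUM(g)→d]((γ[z; SUM(b)→g](T) − π[z,g](ρ[g/f](ρ[z/x](R))))) ⋈[d=f] π[f](R)) → 1

|E| = 1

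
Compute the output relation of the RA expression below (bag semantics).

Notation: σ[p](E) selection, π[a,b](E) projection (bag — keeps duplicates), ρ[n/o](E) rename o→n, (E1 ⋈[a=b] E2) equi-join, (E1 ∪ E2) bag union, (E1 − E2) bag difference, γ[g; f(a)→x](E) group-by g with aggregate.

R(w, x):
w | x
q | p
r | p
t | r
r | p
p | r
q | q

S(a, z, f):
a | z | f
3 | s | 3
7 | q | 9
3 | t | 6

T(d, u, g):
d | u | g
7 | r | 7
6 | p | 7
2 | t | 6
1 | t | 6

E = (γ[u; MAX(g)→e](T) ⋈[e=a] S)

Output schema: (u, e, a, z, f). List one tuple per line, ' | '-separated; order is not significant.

Stepwise |·|:
  T → 4
  γ[u; MAX(g)→e](T) → 3
  S → 3
  (γ[u; MAX(g)→e](T) ⋈[e=a] S) → 2

== RESULT ==
u | e | a | z | f
p | 7 | 7 | q | 9
r | 7 | 7 | q | 9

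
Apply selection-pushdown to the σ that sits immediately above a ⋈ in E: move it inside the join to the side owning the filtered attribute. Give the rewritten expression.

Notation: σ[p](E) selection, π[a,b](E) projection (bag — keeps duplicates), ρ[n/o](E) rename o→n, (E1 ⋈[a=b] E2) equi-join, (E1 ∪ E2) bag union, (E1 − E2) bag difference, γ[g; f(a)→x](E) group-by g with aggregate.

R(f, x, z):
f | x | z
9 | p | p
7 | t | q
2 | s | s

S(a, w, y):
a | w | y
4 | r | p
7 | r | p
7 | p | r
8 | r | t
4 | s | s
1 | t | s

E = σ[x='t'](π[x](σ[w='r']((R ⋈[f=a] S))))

σ filters on w, owned by the right side.
E' = σ[x='t'](π[x]((R ⋈[f=a] σ[w='r'](S))))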